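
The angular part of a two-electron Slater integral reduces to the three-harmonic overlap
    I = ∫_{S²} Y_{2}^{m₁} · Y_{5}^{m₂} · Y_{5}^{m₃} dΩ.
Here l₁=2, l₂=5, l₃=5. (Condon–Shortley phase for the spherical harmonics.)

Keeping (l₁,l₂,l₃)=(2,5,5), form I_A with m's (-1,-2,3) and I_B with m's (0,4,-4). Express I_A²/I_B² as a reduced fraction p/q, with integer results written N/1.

25/9

Shared (l₁,l₂,l₃)=(2,5,5): N and (l;000)² cancel in I_A²/I_B².
A: Δ = 2!·2!·8!/13! = 1/38610; Racah Σ t=1..2: t=1:−1/2880 t=2:+1/10080 = -1/4032; ⇒ 3j(2 5 5; -1 -2 3)² = 10/429, sgn -1
B: Δ = 2!·2!·8!/13! = 1/38610; Racah Σ t=1..2: t=1:−1/40320 t=2:+1/20160 = 1/40320; ⇒ 3j(2 5 5; 0 4 -4)² = 6/715, sgn -1
I_A²/I_B² = (10/429)/(6/715) = 25/9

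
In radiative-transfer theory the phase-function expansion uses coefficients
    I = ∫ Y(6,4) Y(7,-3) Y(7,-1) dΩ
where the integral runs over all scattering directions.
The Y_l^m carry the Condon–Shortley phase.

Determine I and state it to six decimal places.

m-sum 0 ✓  L=20 even ✓  1≤7≤13 ✓
Π(2lᵢ+1) = 13×15×15 = 2925
triangle coeff Δ(6,7,7) = 1/2444321880
Σ_t [0,6]: t=0:+1/2612736000 t=1:−1/20736000 t=2:+1/1658880 t=3:−1/746496 t=4:+1/1658880 t=5:−1/20736000 t=6:+1/2612736000 = -1/4354560
(3j)²=1000/138567 [(6 7 7; 0 0 0)], sign=+1
Σ_t [0,2]: t=0:+1/19906560 t=1:−1/10368000 t=2:+1/49766400 = -13/497664000
(3j)²=91/17765 [(6 7 7; 4 -3 -1)], sign=-1
⇒ 4πI² = 1365000/12623809
I = (-1)√(1365000/12623809/(4π)) = -0.09276116

-0.092761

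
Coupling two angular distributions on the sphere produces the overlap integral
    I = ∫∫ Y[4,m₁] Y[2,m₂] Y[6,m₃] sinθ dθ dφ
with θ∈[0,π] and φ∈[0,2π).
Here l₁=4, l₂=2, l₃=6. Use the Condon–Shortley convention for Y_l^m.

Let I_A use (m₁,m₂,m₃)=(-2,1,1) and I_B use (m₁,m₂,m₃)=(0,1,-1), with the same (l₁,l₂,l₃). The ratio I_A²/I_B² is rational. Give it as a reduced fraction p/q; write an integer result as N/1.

2/5

Shared (l₁,l₂,l₃)=(4,2,6): N and (l;000)² cancel in I_A²/I_B².
A: Δ = 0!·8!·4!/13! = 1/6435; Racah Σ t=0..0: t=0:+1/8640 = 1/8640; ⇒ 3j(4 2 6; -2 1 1)² = 14/1287, sgn -1
B: Δ = 0!·8!·4!/13! = 1/6435; Racah Σ t=0..0: t=0:+1/3456 = 1/3456; ⇒ 3j(4 2 6; 0 1 -1)² = 35/1287, sgn -1
I_A²/I_B² = (14/1287)/(35/1287) = 2/5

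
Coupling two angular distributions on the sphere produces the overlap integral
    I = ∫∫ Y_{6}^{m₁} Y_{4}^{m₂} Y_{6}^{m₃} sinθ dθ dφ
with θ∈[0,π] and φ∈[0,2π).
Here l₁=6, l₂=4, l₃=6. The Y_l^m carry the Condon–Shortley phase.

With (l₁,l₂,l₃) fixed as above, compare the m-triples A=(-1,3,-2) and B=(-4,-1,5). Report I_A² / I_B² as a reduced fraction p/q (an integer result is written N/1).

343/495

l's match ⇒ only the (l;m) 3-j factors differ between A and B.
A: triangle coeff Δ(6,4,6) = 1/15315300; Σ_t [3,4]: t=3:−1/82944 t=4:+1/103680 = -1/414720; (3j)²=49/43758 [(6 4 6; -1 3 -2)], sign=-1
B: triangle coeff Δ(6,4,6) = 1/15315300; Σ_t [2,3]: t=2:+1/967680 t=3:−1/725760 = -1/2903040; (3j)²=5/3094 [(6 4 6; -4 -1 5)], sign=+1
I_A²/I_B² = (49/43758)/(5/3094) = 343/495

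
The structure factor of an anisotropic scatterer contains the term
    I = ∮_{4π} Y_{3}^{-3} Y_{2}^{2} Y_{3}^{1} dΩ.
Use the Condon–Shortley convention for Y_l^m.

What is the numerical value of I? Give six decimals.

Rules hold: Σm=0, L=8 even, 1≤3≤5.
N = 7·5·7 = 245
Δ = 2!·4!·2!/9! = 1/3780
Racah Σ t=0..2: t=0:+1/24 t=1:−1/4 t=2:+1/24 = -1/6
⇒ 3j(3 2 3; 0 0 0)² = 4/105, sgn +1
Racah Σ t=2..2: t=2:+1/96 = 1/96
⇒ 3j(3 2 3; -3 2 1)² = 1/42, sgn +1
4πI² = N·(3j₀)²·(3jₘ)² = 2/9
I = +1·√(0.222222/4π) = 0.13298076

0.132981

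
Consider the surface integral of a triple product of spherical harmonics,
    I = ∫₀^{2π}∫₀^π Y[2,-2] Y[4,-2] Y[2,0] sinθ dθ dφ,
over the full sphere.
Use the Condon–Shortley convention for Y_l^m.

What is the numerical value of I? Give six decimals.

Σmᵢ = -4 ≠ 0, so the φ-integral vanishes; I = 0

0.000000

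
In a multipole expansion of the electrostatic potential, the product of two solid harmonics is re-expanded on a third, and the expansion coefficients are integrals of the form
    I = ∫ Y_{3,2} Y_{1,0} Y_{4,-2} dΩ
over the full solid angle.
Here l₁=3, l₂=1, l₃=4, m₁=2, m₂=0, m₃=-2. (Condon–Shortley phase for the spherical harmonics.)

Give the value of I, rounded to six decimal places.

0.213244

m-sum 0 ✓  L=8 even ✓  2≤4≤4 ✓
Π(2lᵢ+1) = 7×3×9 = 189
triangle coeff Δ(3,1,4) = 1/252
Σ_t [0,0]: t=0:+1/36 = 1/36
(3j)²=4/63 [(3 1 4; 0 0 0)], sign=+1
Σ_t [0,0]: t=0:+1/120 = 1/120
(3j)²=1/21 [(3 1 4; 2 0 -2)], sign=+1
⇒ 4πI² = 4/7
I = (+1)√(4/7/(4π)) = 0.21324362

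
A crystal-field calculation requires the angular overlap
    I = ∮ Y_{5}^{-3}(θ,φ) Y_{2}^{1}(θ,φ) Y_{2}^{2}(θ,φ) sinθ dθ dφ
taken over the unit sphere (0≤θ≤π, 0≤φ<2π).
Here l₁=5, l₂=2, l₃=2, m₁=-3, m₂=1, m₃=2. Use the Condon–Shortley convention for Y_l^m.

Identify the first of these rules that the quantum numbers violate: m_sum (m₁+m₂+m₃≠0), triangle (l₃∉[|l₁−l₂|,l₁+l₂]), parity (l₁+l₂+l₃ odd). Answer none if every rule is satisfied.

triangle

Σmᵢ = 0  ✓
l₃∈[|l₁−l₂|,l₁+l₂]=[3,7], have l₃=2  ✗
Σlᵢ = 9 ⇒ odd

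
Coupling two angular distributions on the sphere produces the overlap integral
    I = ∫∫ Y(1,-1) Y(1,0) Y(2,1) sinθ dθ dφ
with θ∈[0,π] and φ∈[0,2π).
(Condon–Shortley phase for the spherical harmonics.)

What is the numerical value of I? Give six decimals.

-0.218510

m-sum 0 ✓  L=4 even ✓  0≤2≤2 ✓
Π(2lᵢ+1) = 3×3×5 = 45
triangle coeff Δ(1,1,2) = 1/30
Σ_t [0,0]: t=0:+1/1 = 1/1
(3j)²=2/15 [(1 1 2; 0 0 0)], sign=+1
Σ_t [0,0]: t=0:+1/2 = 1/2
(3j)²=1/10 [(1 1 2; -1 0 1)], sign=-1
⇒ 4πI² = 3/5
I = (-1)√(3/5/(4π)) = -0.21850969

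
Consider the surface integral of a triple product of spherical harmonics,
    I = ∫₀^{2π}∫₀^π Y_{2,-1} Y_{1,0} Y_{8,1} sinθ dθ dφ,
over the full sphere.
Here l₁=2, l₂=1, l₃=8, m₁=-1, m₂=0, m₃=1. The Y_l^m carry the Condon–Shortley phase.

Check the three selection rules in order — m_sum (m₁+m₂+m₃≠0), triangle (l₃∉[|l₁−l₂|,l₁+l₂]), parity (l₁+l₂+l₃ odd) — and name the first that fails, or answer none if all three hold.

triangle

m₁+m₂+m₃ = -1 + 0 + 1 = 0  ✓
triangle: |2−1|=1 ≤ l₃=8 ≤ 2+1=3  ✗
parity: l₁+l₂+l₃ = 11 is odd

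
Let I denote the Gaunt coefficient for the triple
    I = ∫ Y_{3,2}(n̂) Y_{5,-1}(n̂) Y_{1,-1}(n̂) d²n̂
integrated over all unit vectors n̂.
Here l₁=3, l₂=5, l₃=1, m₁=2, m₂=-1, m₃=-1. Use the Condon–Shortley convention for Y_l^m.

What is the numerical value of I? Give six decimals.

triangle: need 2≤l₃≤8, have 1; I=0

0.000000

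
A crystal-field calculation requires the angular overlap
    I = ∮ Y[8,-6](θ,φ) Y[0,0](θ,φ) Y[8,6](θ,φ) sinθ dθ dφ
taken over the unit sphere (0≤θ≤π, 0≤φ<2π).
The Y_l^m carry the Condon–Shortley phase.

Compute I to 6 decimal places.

0.282095

Rules hold: Σm=0, L=16 even, 8≤8≤8.
N = 17·1·17 = 289
Δ = 0!·16!·0!/17! = 1/17
Racah Σ t=0..0: t=0:+1/1625702400 = 1/1625702400
⇒ 3j(8 0 8; 0 0 0)² = 1/17, sgn +1
Racah Σ t=0..0: t=0:+1/174356582400 = 1/174356582400
⇒ 3j(8 0 8; -6 0 6)² = 1/17, sgn +1
4πI² = N·(3j₀)²·(3jₘ)² = 1/1
I = +1·√(1/4π) = 0.28209479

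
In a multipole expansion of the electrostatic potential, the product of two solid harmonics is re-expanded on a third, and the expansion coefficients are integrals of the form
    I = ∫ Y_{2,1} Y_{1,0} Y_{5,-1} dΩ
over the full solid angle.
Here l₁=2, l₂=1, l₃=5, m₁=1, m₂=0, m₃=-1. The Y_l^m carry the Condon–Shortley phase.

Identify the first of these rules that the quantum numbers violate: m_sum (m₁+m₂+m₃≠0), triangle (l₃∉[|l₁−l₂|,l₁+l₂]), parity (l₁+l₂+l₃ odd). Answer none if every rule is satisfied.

Σmᵢ = 0  ✓
l₃∈[|l₁−l₂|,l₁+l₂]=[1,3], have l₃=5  ✗
Σlᵢ = 8 ⇒ even

triangle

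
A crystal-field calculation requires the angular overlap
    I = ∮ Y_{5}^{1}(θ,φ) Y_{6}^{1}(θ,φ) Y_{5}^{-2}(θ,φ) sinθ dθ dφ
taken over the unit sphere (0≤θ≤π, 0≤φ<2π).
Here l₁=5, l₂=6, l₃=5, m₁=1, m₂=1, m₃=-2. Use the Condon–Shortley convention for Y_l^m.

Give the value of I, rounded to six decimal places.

Checks pass: Σm=0; 16 even; l₃=5∈[1,11].
(2·5+1)(2·6+1)(2·5+1) = 1573
Δ: 6! 4! 6! / 17! → 1/28588560
sum: t=1:−1/345600 t=2:+1/13824 t=3:−1/5184 t=4:+1/13824 t=5:−1/345600 = -7/129600
3j²(5 6 5; 0 0 0) = Δ·Π!·Σ² = 80/7293  (sign +1)
sum: t=1:−1/518400 t=2:+1/23040 t=3:−1/10368 t=4:+1/41472 = -1/32400
3j²(5 6 5; 1 1 -2) = Δ·Π!·Σ² = 128/12155  (sign +1)
combine: 4πI² = 1573·80/7293·128/12155 = 2048/11271
take √, sign +1: I = 0.12024827

0.120248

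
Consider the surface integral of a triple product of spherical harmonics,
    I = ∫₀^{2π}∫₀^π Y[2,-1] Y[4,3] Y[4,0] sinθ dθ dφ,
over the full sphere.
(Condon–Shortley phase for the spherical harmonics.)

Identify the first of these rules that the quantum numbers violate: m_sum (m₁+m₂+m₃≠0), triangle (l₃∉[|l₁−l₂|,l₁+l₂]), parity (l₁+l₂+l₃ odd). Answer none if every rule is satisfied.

m_sum

Σmᵢ = 2  ✗
l₃∈[|l₁−l₂|,l₁+l₂]=[2,6], have l₃=4
Σlᵢ = 10 ⇒ even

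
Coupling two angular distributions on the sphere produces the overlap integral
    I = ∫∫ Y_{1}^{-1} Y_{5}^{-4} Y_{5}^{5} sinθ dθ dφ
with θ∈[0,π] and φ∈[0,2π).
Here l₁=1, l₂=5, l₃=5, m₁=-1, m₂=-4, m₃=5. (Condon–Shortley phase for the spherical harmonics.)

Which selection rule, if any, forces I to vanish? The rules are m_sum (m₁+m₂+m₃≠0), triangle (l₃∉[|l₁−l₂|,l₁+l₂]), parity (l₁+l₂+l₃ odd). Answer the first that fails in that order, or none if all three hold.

Σmᵢ = 0  ✓
l₃∈[|l₁−l₂|,l₁+l₂]=[4,6], have l₃=5  ✓
Σlᵢ = 11 ⇒ odd  ✗

parity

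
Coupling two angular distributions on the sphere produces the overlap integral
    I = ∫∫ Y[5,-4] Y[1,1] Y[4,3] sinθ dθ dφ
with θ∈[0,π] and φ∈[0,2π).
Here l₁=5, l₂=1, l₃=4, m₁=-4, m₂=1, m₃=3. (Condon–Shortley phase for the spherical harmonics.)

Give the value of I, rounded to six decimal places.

Checks pass: Σm=0; 10 even; l₃=4∈[4,6].
(2·5+1)(2·1+1)(2·4+1) = 297
Δ: 2! 8! 0! / 11! → 1/495
sum: t=1:−1/576 = -1/576
3j²(5 1 4; 0 0 0) = Δ·Π!·Σ² = 5/99  (sign -1)
sum: t=2:+1/10080 = 1/10080
3j²(5 1 4; -4 1 3) = Δ·Π!·Σ² = 4/55  (sign -1)
combine: 4πI² = 297·5/99·4/55 = 12/11
take √, sign +1: I = 0.29463840

0.294638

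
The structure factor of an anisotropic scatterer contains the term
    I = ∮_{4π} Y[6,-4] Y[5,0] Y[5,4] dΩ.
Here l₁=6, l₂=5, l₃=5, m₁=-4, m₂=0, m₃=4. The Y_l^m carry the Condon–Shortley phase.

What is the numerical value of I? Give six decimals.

-0.082328

m-sum 0 ✓  L=16 even ✓  1≤5≤11 ✓
Π(2lᵢ+1) = 13×11×11 = 1573
triangle coeff Δ(6,5,5) = 1/28588560
Σ_t [1,5]: t=1:−1/345600 t=2:+1/13824 t=3:−1/5184 t=4:+1/13824 t=5:−1/345600 = -7/129600
(3j)²=80/7293 [(6 5 5; 0 0 0)], sign=+1
Σ_t [4,5]: t=4:+1/207360 t=5:−1/345600 = 1/518400
(3j)²=12/2431 [(6 5 5; -4 0 4)], sign=-1
⇒ 4πI² = 320/3757
I = (-1)√(320/3757/(4π)) = -0.08232836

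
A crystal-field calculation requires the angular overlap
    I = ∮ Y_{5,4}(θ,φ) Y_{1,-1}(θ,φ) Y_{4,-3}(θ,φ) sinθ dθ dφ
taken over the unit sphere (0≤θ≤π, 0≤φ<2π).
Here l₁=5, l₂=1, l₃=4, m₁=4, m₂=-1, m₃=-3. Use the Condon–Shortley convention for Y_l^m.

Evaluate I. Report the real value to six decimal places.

Checks pass: Σm=0; 10 even; l₃=4∈[4,6].
(2·5+1)(2·1+1)(2·4+1) = 297
Δ: 2! 8! 0! / 11! → 1/495
sum: t=1:−1/576 = -1/576
3j²(5 1 4; 0 0 0) = Δ·Π!·Σ² = 5/99  (sign -1)
sum: t=0:+1/10080 = 1/10080
3j²(5 1 4; 4 -1 -3) = Δ·Π!·Σ² = 4/55  (sign -1)
combine: 4πI² = 297·5/99·4/55 = 12/11
take √, sign +1: I = 0.29463840

0.294638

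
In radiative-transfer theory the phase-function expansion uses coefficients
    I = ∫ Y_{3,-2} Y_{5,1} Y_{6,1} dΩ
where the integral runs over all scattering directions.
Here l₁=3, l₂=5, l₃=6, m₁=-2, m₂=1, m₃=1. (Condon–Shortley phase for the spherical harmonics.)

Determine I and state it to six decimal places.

Checks pass: Σm=0; 14 even; l₃=6∈[2,8].
(2·3+1)(2·5+1)(2·6+1) = 1001
Δ: 2! 4! 8! / 15! → 1/675675
sum: t=0:+1/8640 t=1:−1/2304 t=2:+1/8640 = -7/34560
3j²(3 5 6; 0 0 0) = Δ·Π!·Σ² = 7/429  (sign -1)
sum: t=1:−1/17280 t=2:+1/6912 = 1/11520
3j²(3 5 6; -2 1 1) = Δ·Π!·Σ² = 2/143  (sign -1)
combine: 4πI² = 1001·7/429·2/143 = 98/429
take √, sign +1: I = 0.13482780

0.134828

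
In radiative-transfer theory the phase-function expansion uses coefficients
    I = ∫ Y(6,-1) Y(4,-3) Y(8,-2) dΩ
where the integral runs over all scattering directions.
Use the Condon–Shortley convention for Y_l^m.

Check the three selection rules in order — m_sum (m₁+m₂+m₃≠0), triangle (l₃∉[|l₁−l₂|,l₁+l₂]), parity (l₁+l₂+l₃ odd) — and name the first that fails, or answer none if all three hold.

m_sum

azimuthal sum: -1 − 3 − 2 = -6  ✗
2 ≤ 8 ≤ 10 (triangle on l)
L = 6 + 4 + 8 = 18 (even)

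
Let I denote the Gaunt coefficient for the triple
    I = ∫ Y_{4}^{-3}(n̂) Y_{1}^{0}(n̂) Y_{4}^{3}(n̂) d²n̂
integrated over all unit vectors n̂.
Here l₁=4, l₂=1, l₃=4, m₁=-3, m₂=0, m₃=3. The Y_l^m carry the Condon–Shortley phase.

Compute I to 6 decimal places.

0.000000

L=9 odd ⇒ parity kills the (l;000) factor ⇒ I = 0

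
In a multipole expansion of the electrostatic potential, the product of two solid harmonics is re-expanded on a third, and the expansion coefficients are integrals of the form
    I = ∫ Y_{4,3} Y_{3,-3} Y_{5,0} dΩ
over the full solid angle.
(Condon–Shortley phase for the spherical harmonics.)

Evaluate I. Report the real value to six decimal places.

Rules hold: Σm=0, L=12 even, 1≤5≤7.
N = 9·7·11 = 693
Δ = 2!·6!·4!/13! = 1/180180
Racah Σ t=0..2: t=0:+1/576 t=1:−1/144 t=2:+1/576 = -1/288
⇒ 3j(4 3 5; 0 0 0)² = 20/1001, sgn +1
Racah Σ t=0..0: t=0:+1/5760 = 1/5760
⇒ 3j(4 3 5; 3 -3 0)² = 5/572, sgn -1
4πI² = N·(3j₀)²·(3jₘ)² = 225/1859
I = -1·√(0.121033/4π) = -0.09814013

-0.098140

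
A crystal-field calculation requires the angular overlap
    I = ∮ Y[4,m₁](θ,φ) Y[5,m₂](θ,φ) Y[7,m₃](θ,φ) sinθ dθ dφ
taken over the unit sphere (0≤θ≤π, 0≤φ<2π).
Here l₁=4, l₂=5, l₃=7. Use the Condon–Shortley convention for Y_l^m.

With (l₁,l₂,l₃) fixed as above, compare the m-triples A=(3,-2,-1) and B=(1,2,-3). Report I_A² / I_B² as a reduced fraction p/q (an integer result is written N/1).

8575/5547

Same 4,5,7: normalisation and zero-m 3j drop out of the ratio.
A: Δ: 2! 6! 8! / 17! → 1/6126120; sum: t=0:+1/172800 t=1:−1/1036800 = 1/207360; 3j²(4 5 7; 3 -2 -1) = Δ·Π!·Σ² = 245/14586  (sign +1)
B: Δ: 2! 6! 8! / 17! → 1/6126120; sum: t=0:+1/362880 t=1:−1/69120 t=2:+1/172800 = -43/7257600; 3j²(4 5 7; 1 2 -3) = Δ·Π!·Σ² = 1849/170170  (sign -1)
I_A²/I_B² = (245/14586)/(1849/170170) = 8575/5547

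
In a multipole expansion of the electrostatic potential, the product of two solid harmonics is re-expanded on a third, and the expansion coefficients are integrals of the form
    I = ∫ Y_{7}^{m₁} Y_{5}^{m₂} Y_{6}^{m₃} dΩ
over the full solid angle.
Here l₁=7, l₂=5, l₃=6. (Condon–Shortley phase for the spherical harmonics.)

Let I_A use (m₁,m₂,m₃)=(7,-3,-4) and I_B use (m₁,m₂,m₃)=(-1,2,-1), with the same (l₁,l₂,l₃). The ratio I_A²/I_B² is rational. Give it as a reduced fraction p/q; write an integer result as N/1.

Same 7,5,6: normalisation and zero-m 3j drop out of the ratio.
A: Δ: 6! 8! 4! / 19! → 1/174594420; sum: t=0:+1/116121600 = 1/116121600; 3j²(7 5 6; 7 -3 -4) = Δ·Π!·Σ² = 7/323  (sign +1)
B: Δ: 6! 8! 4! / 19! → 1/174594420; sum: t=3:−1/622080 t=4:+1/165888 t=5:−1/345600 t=6:+1/6220800 = 7/4147200; 3j²(7 5 6; -1 2 -1) = Δ·Π!·Σ² = 2401/277134  (sign -1)
I_A²/I_B² = (7/323)/(2401/277134) = 858/343

858/343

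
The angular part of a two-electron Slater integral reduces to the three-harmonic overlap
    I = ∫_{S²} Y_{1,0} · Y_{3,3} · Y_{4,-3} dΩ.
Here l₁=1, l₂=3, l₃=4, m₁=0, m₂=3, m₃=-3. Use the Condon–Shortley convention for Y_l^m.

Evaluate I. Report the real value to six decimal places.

Rules hold: Σm=0, L=8 even, 2≤4≤4.
N = 3·7·9 = 189
Δ = 0!·2!·6!/9! = 1/252
Racah Σ t=0..0: t=0:+1/36 = 1/36
⇒ 3j(1 3 4; 0 0 0)² = 4/63, sgn +1
Racah Σ t=0..0: t=0:+1/720 = 1/720
⇒ 3j(1 3 4; 0 3 -3)² = 1/36, sgn -1
4πI² = N·(3j₀)²·(3jₘ)² = 1/3
I = -1·√(0.333333/4π) = -0.16286750

-0.162868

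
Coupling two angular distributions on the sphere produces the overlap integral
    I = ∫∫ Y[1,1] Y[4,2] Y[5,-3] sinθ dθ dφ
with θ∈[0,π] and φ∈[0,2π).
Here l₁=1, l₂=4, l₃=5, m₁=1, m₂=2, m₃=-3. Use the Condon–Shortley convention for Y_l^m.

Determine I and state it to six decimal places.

Checks pass: Σm=0; 10 even; l₃=5∈[3,5].
(2·1+1)(2·4+1)(2·5+1) = 297
Δ: 0! 2! 8! / 11! → 1/495
sum: t=0:+1/576 = 1/576
3j²(1 4 5; 0 0 0) = Δ·Π!·Σ² = 5/99  (sign -1)
sum: t=0:+1/2880 = 1/2880
3j²(1 4 5; 1 2 -3) = Δ·Π!·Σ² = 28/495  (sign +1)
combine: 4πI² = 297·5/99·28/495 = 28/33
take √, sign -1: I = -0.25984664

-0.259847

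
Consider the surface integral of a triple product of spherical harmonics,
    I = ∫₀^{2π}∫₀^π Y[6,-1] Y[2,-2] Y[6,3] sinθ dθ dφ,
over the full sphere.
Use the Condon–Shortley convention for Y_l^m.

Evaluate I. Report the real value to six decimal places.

m-sum 0 ✓  L=14 even ✓  4≤6≤8 ✓
Π(2lᵢ+1) = 13×5×13 = 845
triangle coeff Δ(6,2,6) = 1/90090
Σ_t [0,2]: t=0:+1/69120 t=1:−1/14400 t=2:+1/69120 = -7/172800
(3j)²=14/715 [(6 2 6; 0 0 0)], sign=-1
Σ_t [0,0]: t=0:+1/120960 = 1/120960
(3j)²=24/1001 [(6 2 6; -1 -2 3)], sign=-1
⇒ 4πI² = 48/121
I = (+1)√(48/121/(4π)) = 0.17767364

0.177674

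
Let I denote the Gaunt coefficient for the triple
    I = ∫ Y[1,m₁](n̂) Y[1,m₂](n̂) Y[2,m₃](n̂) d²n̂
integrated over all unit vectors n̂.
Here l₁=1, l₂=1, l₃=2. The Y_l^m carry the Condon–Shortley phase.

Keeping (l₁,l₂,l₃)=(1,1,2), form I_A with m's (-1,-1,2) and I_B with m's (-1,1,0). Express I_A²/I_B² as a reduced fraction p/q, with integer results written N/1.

Shared (l₁,l₂,l₃)=(1,1,2): N and (l;000)² cancel in I_A²/I_B².
A: Δ = 0!·2!·2!/5! = 1/30; Racah Σ t=0..0: t=0:+1/4 = 1/4; ⇒ 3j(1 1 2; -1 -1 2)² = 1/5, sgn +1
B: Δ = 0!·2!·2!/5! = 1/30; Racah Σ t=0..0: t=0:+1/4 = 1/4; ⇒ 3j(1 1 2; -1 1 0)² = 1/30, sgn +1
I_A²/I_B² = (1/5)/(1/30) = 6/1

6/1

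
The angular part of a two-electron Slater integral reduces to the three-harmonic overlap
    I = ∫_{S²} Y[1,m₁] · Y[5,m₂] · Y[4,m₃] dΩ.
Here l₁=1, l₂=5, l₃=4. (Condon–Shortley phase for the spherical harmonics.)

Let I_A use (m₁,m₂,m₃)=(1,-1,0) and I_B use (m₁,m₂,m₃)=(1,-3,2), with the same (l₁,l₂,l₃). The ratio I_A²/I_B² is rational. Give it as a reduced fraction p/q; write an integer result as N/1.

15/28

l's match ⇒ only the (l;m) 3-j factors differ between A and B.
A: triangle coeff Δ(1,5,4) = 1/495; Σ_t [0,0]: t=0:+1/1152 = 1/1152; (3j)²=1/33 [(1 5 4; 1 -1 0)], sign=+1
B: triangle coeff Δ(1,5,4) = 1/495; Σ_t [0,0]: t=0:+1/2880 = 1/2880; (3j)²=28/495 [(1 5 4; 1 -3 2)], sign=+1
I_A²/I_B² = (1/33)/(28/495) = 15/28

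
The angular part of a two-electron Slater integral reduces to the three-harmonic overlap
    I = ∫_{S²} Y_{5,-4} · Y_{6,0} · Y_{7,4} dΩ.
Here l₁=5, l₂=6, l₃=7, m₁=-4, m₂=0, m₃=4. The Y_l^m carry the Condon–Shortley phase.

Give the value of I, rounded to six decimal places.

-0.050867

m-sum 0 ✓  L=18 even ✓  1≤7≤11 ✓
Π(2lᵢ+1) = 11×13×15 = 2145
triangle coeff Δ(5,6,7) = 1/174594420
Σ_t [0,4]: t=0:+1/4147200 t=1:−1/207360 t=2:+1/82944 t=3:−1/207360 t=4:+1/4147200 = 1/345600
(3j)²=420/46189 [(5 6 7; 0 0 0)], sign=-1
Σ_t [3,4]: t=3:−1/3110400 t=4:+1/4147200 = -1/12441600
(3j)²=7/4199 [(5 6 7; -4 0 4)], sign=+1
⇒ 4πI² = 44100/1356277
I = (-1)√(44100/1356277/(4π)) = -0.05086747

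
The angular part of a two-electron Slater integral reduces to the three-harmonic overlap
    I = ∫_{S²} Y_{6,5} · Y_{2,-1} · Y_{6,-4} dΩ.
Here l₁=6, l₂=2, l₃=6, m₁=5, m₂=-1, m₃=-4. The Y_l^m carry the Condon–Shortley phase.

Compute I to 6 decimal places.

-0.197649

Rules hold: Σm=0, L=14 even, 4≤6≤8.
N = 13·5·13 = 845
Δ = 2!·10!·2!/15! = 1/90090
Racah Σ t=0..2: t=0:+1/69120 t=1:−1/14400 t=2:+1/69120 = -7/172800
⇒ 3j(6 2 6; 0 0 0)² = 14/715, sgn -1
Racah Σ t=0..1: t=0:+1/725760 t=1:−1/7257600 = 1/806400
⇒ 3j(6 2 6; 5 -1 -4)² = 27/910, sgn +1
4πI² = N·(3j₀)²·(3jₘ)² = 27/55
I = -1·√(0.490909/4π) = -0.19764945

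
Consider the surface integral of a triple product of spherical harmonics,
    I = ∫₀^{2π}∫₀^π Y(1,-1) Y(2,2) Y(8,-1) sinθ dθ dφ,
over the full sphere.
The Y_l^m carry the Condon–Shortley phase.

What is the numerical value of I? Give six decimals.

0.000000

triangle: need 1≤l₃≤3, have 8; I=0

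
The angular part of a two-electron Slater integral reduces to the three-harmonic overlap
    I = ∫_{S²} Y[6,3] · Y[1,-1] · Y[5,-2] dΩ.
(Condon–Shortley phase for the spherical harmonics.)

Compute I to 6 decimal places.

Checks pass: Σm=0; 12 even; l₃=5∈[5,7].
(2·6+1)(2·1+1)(2·5+1) = 429
Δ: 2! 10! 0! / 13! → 1/858
sum: t=1:−1/14400 = -1/14400
3j²(6 1 5; 0 0 0) = Δ·Π!·Σ² = 6/143  (sign +1)
sum: t=0:+1/60480 = 1/60480
3j²(6 1 5; 3 -1 -2) = Δ·Π!·Σ² = 6/143  (sign -1)
combine: 4πI² = 429·6/143·6/143 = 108/143
take √, sign -1: I = -0.24515397

-0.245154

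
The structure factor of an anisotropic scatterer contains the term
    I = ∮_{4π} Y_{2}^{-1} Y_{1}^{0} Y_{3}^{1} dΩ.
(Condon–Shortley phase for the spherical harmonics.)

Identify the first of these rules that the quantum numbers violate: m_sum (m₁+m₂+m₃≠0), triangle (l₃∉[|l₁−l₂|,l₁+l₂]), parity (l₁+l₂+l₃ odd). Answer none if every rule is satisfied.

none

azimuthal sum: -1 + 0 + 1 = 0  ✓
1 ≤ 3 ≤ 3 (triangle on l)  ✓
L = 2 + 1 + 3 = 6 (even)  ✓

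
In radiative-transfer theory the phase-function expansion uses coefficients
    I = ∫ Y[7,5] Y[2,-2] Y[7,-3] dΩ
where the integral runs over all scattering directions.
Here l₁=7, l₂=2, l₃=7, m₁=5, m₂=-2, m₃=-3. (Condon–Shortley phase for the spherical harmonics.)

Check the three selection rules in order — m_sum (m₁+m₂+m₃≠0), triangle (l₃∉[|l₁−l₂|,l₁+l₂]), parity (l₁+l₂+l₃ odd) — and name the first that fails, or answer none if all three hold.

m₁+m₂+m₃ = 5 − 2 − 3 = 0  ✓
triangle: |7−2|=5 ≤ l₃=7 ≤ 7+2=9  ✓
parity: l₁+l₂+l₃ = 16 is even  ✓

none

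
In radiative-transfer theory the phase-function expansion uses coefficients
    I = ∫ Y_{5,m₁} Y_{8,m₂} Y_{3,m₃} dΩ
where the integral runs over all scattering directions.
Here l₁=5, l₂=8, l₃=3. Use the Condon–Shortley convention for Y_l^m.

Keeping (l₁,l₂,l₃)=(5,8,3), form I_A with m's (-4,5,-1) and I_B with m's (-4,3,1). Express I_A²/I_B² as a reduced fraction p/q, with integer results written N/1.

39/5

Shared (l₁,l₂,l₃)=(5,8,3): N and (l;000)² cancel in I_A²/I_B².
A: Δ = 10!·0!·6!/17! = 1/136136; Racah Σ t=9..9: t=9:−1/17418240 = -1/17418240; ⇒ 3j(5 8 3; -4 5 -1)² = 15/952, sgn -1
B: Δ = 10!·0!·6!/17! = 1/136136; Racah Σ t=9..9: t=9:−1/17418240 = -1/17418240; ⇒ 3j(5 8 3; -4 3 1)² = 25/12376, sgn -1
I_A²/I_B² = (15/952)/(25/12376) = 39/5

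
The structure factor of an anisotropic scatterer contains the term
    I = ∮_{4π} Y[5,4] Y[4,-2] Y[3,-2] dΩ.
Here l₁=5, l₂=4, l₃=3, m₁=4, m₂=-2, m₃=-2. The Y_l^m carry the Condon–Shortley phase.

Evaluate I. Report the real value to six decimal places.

0.143343

Rules hold: Σm=0, L=12 even, 1≤3≤9.
N = 11·9·7 = 693
Δ = 6!·4!·2!/13! = 1/180180
Racah Σ t=2..4: t=2:+1/576 t=3:−1/144 t=4:+1/576 = -1/288
⇒ 3j(5 4 3; 0 0 0)² = 20/1001, sgn +1
Racah Σ t=0..1: t=0:+1/8640 t=1:−1/2880 = -1/4320
⇒ 3j(5 4 3; 4 -2 -2)² = 8/429, sgn +1
4πI² = N·(3j₀)²·(3jₘ)² = 480/1859
I = +1·√(0.258203/4π) = 0.14334284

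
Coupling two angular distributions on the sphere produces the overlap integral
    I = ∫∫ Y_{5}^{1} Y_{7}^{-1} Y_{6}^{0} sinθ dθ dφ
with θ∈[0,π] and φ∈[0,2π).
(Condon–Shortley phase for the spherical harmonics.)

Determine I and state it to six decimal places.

Rules hold: Σm=0, L=18 even, 2≤6≤12.
N = 11·15·13 = 2145
Δ = 6!·4!·8!/19! = 1/174594420
Racah Σ t=1..5: t=1:−1/4147200 t=2:+1/207360 t=3:−1/82944 t=4:+1/207360 t=5:−1/4147200 = -1/345600
⇒ 3j(5 7 6; 0 0 0)² = 420/46189, sgn -1
Racah Σ t=0..4: t=0:+1/24883200 t=1:−1/518400 t=2:+1/110592 t=3:−1/155520 t=4:+1/1658880 = 11/8294400
⇒ 3j(5 7 6; 1 -1 0)² = 11/4199, sgn +1
4πI² = N·(3j₀)²·(3jₘ)² = 69300/1356277
I = -1·√(0.0510958/4π) = -0.06376575

-0.063766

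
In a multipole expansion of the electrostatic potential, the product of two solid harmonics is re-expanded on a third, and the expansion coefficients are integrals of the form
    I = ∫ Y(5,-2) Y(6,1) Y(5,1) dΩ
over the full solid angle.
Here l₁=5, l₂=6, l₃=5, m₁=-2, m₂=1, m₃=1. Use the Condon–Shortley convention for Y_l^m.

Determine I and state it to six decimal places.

0.120248

Rules hold: Σm=0, L=16 even, 1≤5≤11.
N = 11·13·11 = 1573
Δ = 6!·4!·6!/17! = 1/28588560
Racah Σ t=1..5: t=1:−1/345600 t=2:+1/13824 t=3:−1/5184 t=4:+1/13824 t=5:−1/345600 = -7/129600
⇒ 3j(5 6 5; 0 0 0)² = 80/7293, sgn +1
Racah Σ t=3..6: t=3:−1/41472 t=4:+1/10368 t=5:−1/23040 t=6:+1/518400 = 1/32400
⇒ 3j(5 6 5; -2 1 1)² = 128/12155, sgn +1
4πI² = N·(3j₀)²·(3jₘ)² = 2048/11271
I = +1·√(0.181705/4π) = 0.12024827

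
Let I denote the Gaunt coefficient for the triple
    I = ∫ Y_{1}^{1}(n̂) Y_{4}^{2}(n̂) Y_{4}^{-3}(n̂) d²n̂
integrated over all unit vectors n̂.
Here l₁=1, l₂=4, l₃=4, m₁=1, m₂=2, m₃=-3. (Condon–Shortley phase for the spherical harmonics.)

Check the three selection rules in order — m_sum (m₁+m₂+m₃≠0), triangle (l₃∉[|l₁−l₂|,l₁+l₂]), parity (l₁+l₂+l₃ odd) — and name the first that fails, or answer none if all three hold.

parity

Σmᵢ = 0  ✓
l₃∈[|l₁−l₂|,l₁+l₂]=[3,5], have l₃=4  ✓
Σlᵢ = 9 ⇒ odd  ✗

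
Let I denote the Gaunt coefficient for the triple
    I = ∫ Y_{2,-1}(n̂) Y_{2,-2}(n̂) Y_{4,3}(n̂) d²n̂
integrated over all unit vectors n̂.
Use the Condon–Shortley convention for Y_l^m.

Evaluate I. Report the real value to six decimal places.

-0.238414

Checks pass: Σm=0; 8 even; l₃=4∈[0,4].
(2·2+1)(2·2+1)(2·4+1) = 225
Δ: 0! 4! 4! / 9! → 1/630
sum: t=0:+1/16 = 1/16
3j²(2 2 4; 0 0 0) = Δ·Π!·Σ² = 2/35  (sign +1)
sum: t=0:+1/144 = 1/144
3j²(2 2 4; -1 -2 3) = Δ·Π!·Σ² = 1/18  (sign -1)
combine: 4πI² = 225·2/35·1/18 = 5/7
take √, sign -1: I = -0.23841361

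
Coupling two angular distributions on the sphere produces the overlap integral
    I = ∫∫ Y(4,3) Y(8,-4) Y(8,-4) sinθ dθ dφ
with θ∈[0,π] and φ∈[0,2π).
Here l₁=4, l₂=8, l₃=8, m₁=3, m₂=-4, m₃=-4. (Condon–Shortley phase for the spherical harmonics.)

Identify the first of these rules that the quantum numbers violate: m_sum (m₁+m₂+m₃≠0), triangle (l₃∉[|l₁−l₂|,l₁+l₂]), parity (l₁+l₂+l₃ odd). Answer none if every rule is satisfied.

m_sum

Σmᵢ = -5  ✗
l₃∈[|l₁−l₂|,l₁+l₂]=[4,12], have l₃=8
Σlᵢ = 20 ⇒ even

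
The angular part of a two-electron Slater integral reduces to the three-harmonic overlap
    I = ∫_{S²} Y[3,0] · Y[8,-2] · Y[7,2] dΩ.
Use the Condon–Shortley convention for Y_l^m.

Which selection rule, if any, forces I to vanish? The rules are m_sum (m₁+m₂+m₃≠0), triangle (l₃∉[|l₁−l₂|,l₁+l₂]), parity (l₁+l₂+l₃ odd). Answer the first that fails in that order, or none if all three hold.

Σmᵢ = 0  ✓
l₃∈[|l₁−l₂|,l₁+l₂]=[5,11], have l₃=7  ✓
Σlᵢ = 18 ⇒ even  ✓

none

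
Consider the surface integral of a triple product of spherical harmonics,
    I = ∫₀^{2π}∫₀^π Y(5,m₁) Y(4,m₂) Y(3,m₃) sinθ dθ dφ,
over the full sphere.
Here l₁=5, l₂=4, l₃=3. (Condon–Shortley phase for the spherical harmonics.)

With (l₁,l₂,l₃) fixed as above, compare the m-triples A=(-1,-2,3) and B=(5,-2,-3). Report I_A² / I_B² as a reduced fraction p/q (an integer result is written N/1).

Shared (l₁,l₂,l₃)=(5,4,3): N and (l;000)² cancel in I_A²/I_B².
A: Δ = 6!·4!·2!/13! = 1/180180; Racah Σ t=2..2: t=2:+1/2304 = 1/2304; ⇒ 3j(5 4 3; -1 -2 3)² = 75/4004, sgn +1
B: Δ = 6!·4!·2!/13! = 1/180180; Racah Σ t=0..0: t=0:+1/34560 = 1/34560; ⇒ 3j(5 4 3; 5 -2 -3)² = 5/286, sgn +1
I_A²/I_B² = (75/4004)/(5/286) = 15/14

15/14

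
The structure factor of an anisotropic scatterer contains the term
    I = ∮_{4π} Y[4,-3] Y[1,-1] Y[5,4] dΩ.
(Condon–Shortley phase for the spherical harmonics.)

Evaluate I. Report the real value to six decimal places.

0.294638

Checks pass: Σm=0; 10 even; l₃=5∈[3,5].
(2·4+1)(2·1+1)(2·5+1) = 297
Δ: 0! 8! 2! / 11! → 1/495
sum: t=0:+1/576 = 1/576
3j²(4 1 5; 0 0 0) = Δ·Π!·Σ² = 5/99  (sign -1)
sum: t=0:+1/10080 = 1/10080
3j²(4 1 5; -3 -1 4) = Δ·Π!·Σ² = 4/55  (sign -1)
combine: 4πI² = 297·5/99·4/55 = 12/11
take √, sign +1: I = 0.29463840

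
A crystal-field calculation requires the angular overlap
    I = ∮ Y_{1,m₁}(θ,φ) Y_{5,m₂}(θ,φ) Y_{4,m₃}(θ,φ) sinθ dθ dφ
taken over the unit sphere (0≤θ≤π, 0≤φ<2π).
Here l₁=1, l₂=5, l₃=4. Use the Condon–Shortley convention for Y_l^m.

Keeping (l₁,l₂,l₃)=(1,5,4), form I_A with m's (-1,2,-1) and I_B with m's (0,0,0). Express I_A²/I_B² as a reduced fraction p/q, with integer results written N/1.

21/25

l's match ⇒ only the (l;m) 3-j factors differ between A and B.
A: triangle coeff Δ(1,5,4) = 1/495; Σ_t [2,2]: t=2:+1/1440 = 1/1440; (3j)²=7/165 [(1 5 4; -1 2 -1)], sign=-1
B: triangle coeff Δ(1,5,4) = 1/495; Σ_t [1,1]: t=1:−1/576 = -1/576; (3j)²=5/99 [(1 5 4; 0 0 0)], sign=-1
I_A²/I_B² = (7/165)/(5/99) = 21/25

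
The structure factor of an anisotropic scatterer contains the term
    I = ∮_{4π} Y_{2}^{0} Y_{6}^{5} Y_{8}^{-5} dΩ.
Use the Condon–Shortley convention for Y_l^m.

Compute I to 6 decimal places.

m-sum 0 ✓  L=16 even ✓  4≤8≤8 ✓
Π(2lᵢ+1) = 5×13×17 = 1105
triangle coeff Δ(2,6,8) = 1/30940
Σ_t [0,0]: t=0:+1/2073600 = 1/2073600
(3j)²=28/1105 [(2 6 8; 0 0 0)], sign=+1
Σ_t [0,0]: t=0:+1/159667200 = 1/159667200
(3j)²=9/1190 [(2 6 8; 0 5 -5)], sign=-1
⇒ 4πI² = 18/85
I = (-1)√(18/85/(4π)) = -0.12981410

-0.129814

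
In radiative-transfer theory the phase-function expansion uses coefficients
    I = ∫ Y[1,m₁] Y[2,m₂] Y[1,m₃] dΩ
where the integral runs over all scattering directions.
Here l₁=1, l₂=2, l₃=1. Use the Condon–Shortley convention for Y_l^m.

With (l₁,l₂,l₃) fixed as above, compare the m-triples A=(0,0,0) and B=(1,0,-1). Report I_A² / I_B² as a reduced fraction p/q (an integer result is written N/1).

4/1

Shared (l₁,l₂,l₃)=(1,2,1): N and (l;000)² cancel in I_A²/I_B².
A: Δ = 2!·0!·2!/5! = 1/30; Racah Σ t=1..1: t=1:−1/1 = -1/1; ⇒ 3j(1 2 1; 0 0 0)² = 2/15, sgn +1
B: Δ = 2!·0!·2!/5! = 1/30; Racah Σ t=0..0: t=0:+1/4 = 1/4; ⇒ 3j(1 2 1; 1 0 -1)² = 1/30, sgn +1
I_A²/I_B² = (2/15)/(1/30) = 4/1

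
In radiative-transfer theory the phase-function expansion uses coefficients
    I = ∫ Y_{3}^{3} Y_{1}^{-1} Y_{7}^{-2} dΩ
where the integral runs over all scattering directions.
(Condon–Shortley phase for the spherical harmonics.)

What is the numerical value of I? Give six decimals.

triangle: need 2≤l₃≤4, have 7; I=0

0.000000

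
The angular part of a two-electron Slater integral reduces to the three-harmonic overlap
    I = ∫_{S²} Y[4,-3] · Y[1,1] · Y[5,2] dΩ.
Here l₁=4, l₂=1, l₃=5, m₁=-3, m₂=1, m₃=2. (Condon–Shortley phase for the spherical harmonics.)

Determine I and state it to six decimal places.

m-sum 0 ✓  L=10 even ✓  3≤5≤5 ✓
Π(2lᵢ+1) = 9×3×11 = 297
triangle coeff Δ(4,1,5) = 1/495
Σ_t [0,0]: t=0:+1/576 = 1/576
(3j)²=5/99 [(4 1 5; 0 0 0)], sign=-1
Σ_t [0,0]: t=0:+1/10080 = 1/10080
(3j)²=1/165 [(4 1 5; -3 1 2)], sign=-1
⇒ 4πI² = 1/11
I = (+1)√(1/11/(4π)) = 0.08505478

0.085055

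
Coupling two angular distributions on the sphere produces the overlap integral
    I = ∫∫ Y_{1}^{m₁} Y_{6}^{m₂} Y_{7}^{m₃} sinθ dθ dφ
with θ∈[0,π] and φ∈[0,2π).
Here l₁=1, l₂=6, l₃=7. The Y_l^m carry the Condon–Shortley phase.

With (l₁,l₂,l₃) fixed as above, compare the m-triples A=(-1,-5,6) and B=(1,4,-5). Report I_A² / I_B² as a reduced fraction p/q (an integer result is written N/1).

13/11

Shared (l₁,l₂,l₃)=(1,6,7): N and (l;000)² cancel in I_A²/I_B².
A: Δ = 0!·2!·12!/15! = 1/1365; Racah Σ t=0..0: t=0:+1/79833600 = 1/79833600; ⇒ 3j(1 6 7; -1 -5 6)² = 2/35, sgn -1
B: Δ = 0!·2!·12!/15! = 1/1365; Racah Σ t=0..0: t=0:+1/14515200 = 1/14515200; ⇒ 3j(1 6 7; 1 4 -5)² = 22/455, sgn +1
I_A²/I_B² = (2/35)/(22/455) = 13/11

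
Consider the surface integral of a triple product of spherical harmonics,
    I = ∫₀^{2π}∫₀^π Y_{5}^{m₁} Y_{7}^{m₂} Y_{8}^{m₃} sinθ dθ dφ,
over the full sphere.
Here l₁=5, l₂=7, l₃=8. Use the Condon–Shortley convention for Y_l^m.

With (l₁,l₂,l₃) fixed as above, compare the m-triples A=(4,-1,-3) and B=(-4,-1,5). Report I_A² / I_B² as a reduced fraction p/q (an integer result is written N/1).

12/65

l's match ⇒ only the (l;m) 3-j factors differ between A and B.
A: triangle coeff Δ(5,7,8) = 1/814773960; Σ_t [0,1]: t=0:+1/49766400 t=1:−1/62208000 = 1/248832000; (3j)²=21/20995 [(5 7 8; 4 -1 -3)], sign=-1
B: triangle coeff Δ(5,7,8) = 1/814773960; Σ_t [3,4]: t=3:−1/130636800 t=4:+1/232243200 = -1/298598400; (3j)²=7/1292 [(5 7 8; -4 -1 5)], sign=+1
I_A²/I_B² = (21/20995)/(7/1292) = 12/65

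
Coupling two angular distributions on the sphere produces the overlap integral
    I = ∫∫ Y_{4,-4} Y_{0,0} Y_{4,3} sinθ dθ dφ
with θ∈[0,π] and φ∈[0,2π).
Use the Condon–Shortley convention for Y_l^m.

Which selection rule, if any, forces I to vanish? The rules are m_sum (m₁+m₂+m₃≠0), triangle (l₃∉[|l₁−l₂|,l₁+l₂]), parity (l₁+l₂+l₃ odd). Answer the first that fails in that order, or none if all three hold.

m₁+m₂+m₃ = -4 + 0 + 3 = -1  ✗
triangle: |4−0|=4 ≤ l₃=4 ≤ 4+0=4
parity: l₁+l₂+l₃ = 8 is even

m_sum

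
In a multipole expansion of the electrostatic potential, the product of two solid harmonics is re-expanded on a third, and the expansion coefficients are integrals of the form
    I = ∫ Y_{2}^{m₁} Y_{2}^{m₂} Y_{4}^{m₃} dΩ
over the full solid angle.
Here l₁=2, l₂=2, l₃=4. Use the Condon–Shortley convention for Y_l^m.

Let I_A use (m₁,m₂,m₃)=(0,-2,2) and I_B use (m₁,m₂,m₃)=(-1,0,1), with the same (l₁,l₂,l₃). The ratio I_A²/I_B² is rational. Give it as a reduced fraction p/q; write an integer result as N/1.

1/2

Same 2,2,4: normalisation and zero-m 3j drop out of the ratio.
A: Δ: 0! 4! 4! / 9! → 1/630; sum: t=0:+1/96 = 1/96; 3j²(2 2 4; 0 -2 2) = Δ·Π!·Σ² = 1/42  (sign +1)
B: Δ: 0! 4! 4! / 9! → 1/630; sum: t=0:+1/24 = 1/24; 3j²(2 2 4; -1 0 1) = Δ·Π!·Σ² = 1/21  (sign -1)
I_A²/I_B² = (1/42)/(1/21) = 1/2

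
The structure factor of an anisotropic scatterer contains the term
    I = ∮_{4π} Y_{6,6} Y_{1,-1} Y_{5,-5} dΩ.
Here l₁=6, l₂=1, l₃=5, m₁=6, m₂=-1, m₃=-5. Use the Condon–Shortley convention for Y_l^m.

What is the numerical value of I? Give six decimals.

0.331940

Rules hold: Σm=0, L=12 even, 5≤5≤7.
N = 13·3·11 = 429
Δ = 2!·10!·0!/13! = 1/858
Racah Σ t=1..1: t=1:−1/14400 = -1/14400
⇒ 3j(6 1 5; 0 0 0)² = 6/143, sgn +1
Racah Σ t=0..0: t=0:+1/7257600 = 1/7257600
⇒ 3j(6 1 5; 6 -1 -5)² = 1/13, sgn +1
4πI² = N·(3j₀)²·(3jₘ)² = 18/13
I = +1·√(1.38462/4π) = 0.33194004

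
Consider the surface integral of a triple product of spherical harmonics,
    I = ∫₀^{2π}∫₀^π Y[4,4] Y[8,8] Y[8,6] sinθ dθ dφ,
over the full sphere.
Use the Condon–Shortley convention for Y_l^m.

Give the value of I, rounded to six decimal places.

0.000000

4 + 8 + 6 = 18 ≠ 0: azimuthal integral kills it; I = 0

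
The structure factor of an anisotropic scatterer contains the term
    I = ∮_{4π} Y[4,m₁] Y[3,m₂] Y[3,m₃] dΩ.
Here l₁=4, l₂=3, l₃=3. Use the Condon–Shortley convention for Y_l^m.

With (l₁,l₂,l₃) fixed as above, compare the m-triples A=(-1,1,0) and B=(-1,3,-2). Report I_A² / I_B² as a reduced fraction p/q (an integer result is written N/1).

Shared (l₁,l₂,l₃)=(4,3,3): N and (l;000)² cancel in I_A²/I_B².
A: Δ = 4!·4!·2!/11! = 1/34650; Racah Σ t=2..4: t=2:+1/48 t=3:−1/24 t=4:+1/288 = -5/288; ⇒ 3j(4 3 3; -1 1 0)² = 5/462, sgn +1
B: Δ = 4!·4!·2!/11! = 1/34650; Racah Σ t=4..4: t=4:+1/288 = 1/288; ⇒ 3j(4 3 3; -1 3 -2)² = 5/231, sgn -1
I_A²/I_B² = (5/462)/(5/231) = 1/2

1/2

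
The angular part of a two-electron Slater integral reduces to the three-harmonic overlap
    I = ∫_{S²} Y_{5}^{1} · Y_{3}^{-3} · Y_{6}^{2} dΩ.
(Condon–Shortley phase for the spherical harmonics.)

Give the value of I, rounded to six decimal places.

-0.174062

Checks pass: Σm=0; 14 even; l₃=6∈[2,8].
(2·5+1)(2·3+1)(2·6+1) = 1001
Δ: 2! 8! 4! / 15! → 1/675675
sum: t=0:+1/8640 t=1:−1/2304 t=2:+1/8640 = -7/34560
3j²(5 3 6; 0 0 0) = Δ·Π!·Σ² = 7/429  (sign -1)
sum: t=0:+1/27648 = 1/27648
3j²(5 3 6; 1 -3 2) = Δ·Π!·Σ² = 10/429  (sign +1)
combine: 4πI² = 1001·7/429·10/429 = 490/1287
take √, sign -1: I = -0.17406195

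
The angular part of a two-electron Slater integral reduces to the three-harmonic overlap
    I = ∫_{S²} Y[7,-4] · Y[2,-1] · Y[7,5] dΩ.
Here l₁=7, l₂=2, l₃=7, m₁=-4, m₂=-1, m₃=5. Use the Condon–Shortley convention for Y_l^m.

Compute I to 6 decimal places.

Checks pass: Σm=0; 16 even; l₃=7∈[5,9].
(2·7+1)(2·2+1)(2·7+1) = 1125
Δ: 2! 12! 2! / 17! → 1/185640
sum: t=0:+1/2419200 t=1:−1/518400 t=2:+1/2419200 = -1/907200
3j²(7 2 7; 0 0 0) = Δ·Π!·Σ² = 56/3315  (sign +1)
sum: t=0:+1/79833600 t=1:−1/14515200 = -1/17740800
3j²(7 2 7; -4 -1 5) = Δ·Π!·Σ² = 729/30940  (sign -1)
combine: 4πI² = 1125·56/3315·729/30940 = 21870/48841
take √, sign -1: I = -0.18876748

-0.188767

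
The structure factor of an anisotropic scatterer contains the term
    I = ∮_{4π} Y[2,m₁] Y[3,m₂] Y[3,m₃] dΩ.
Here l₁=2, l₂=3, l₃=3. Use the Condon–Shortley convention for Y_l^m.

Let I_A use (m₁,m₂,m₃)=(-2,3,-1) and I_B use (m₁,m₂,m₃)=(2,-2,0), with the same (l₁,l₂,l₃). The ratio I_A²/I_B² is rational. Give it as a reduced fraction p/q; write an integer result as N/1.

1/2

Same 2,3,3: normalisation and zero-m 3j drop out of the ratio.
A: Δ: 2! 2! 4! / 9! → 1/3780; sum: t=2:+1/96 = 1/96; 3j²(2 3 3; -2 3 -1) = Δ·Π!·Σ² = 1/42  (sign +1)
B: Δ: 2! 2! 4! / 9! → 1/3780; sum: t=0:+1/24 = 1/24; 3j²(2 3 3; 2 -2 0) = Δ·Π!·Σ² = 1/21  (sign -1)
I_A²/I_B² = (1/42)/(1/21) = 1/2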